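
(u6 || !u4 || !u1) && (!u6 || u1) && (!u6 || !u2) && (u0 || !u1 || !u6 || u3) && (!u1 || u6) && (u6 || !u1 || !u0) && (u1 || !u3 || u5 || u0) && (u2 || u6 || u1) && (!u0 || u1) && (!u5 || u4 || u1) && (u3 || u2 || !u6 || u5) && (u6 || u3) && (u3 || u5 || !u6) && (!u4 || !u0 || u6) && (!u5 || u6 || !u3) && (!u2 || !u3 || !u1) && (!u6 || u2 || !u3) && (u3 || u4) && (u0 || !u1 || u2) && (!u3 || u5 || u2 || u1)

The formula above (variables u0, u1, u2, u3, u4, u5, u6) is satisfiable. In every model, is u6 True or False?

Suppose u6 = false.
The clause (!u1) is unit, so u1 = false.
The clause (u2) is unit, so u2 = true.
The clause (!u0) is unit, so u0 = false.
The clause (u3) is unit, so u3 = true.
The clause (u5) is unit, so u5 = true.
Now (!u5) is unsatisfied and unit — conflict.
So every satisfying assignment has u6 = True.

True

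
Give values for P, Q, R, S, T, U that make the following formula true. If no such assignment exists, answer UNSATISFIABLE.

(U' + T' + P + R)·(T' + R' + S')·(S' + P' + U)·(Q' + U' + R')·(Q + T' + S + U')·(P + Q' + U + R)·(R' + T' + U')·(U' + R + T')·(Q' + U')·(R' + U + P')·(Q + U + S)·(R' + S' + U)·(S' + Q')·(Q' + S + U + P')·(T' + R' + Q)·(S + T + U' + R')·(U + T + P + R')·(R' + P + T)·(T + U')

Try Q = 0.
Try U = 0.
Unit clause (S) forces S = 1.
Unit clause (P') forces P = 0.
Unit clause (R') forces R = 0.
Every clause is now satisfied; T is unconstrained.

P: 0, Q: 0, R: 0, S: 1, T: 1, U: 0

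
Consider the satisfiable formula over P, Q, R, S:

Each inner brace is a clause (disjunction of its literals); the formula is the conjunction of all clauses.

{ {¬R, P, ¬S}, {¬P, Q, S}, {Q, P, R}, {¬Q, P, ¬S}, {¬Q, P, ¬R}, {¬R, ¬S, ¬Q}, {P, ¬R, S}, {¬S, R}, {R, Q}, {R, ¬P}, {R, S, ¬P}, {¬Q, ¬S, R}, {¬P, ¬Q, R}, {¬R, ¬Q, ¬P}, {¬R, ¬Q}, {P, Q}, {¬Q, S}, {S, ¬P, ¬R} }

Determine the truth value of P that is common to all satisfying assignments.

True

Suppose P = False.
Unit clause (Q) forces Q = True.
Unit clause (¬S) forces S = False.
That conflicts with the unit clause (S).
So every satisfying assignment has P = True.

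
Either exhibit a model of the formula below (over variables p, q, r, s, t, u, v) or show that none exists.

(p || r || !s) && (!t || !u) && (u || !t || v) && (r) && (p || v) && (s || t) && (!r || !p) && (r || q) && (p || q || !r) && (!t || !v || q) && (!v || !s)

p ↦ false, q ↦ true, r ↦ true, s ↦ false, t ↦ true, u ↦ false, v ↦ true

From the singleton clause (r), r = true.
From the singleton clause (!p), p = false.
From the singleton clause (v), v = true.
From the singleton clause (q), q = true.
From the singleton clause (!s), s = false.
From the singleton clause (t), t = true.
From the singleton clause (!u), u = false.
Every clause now holds.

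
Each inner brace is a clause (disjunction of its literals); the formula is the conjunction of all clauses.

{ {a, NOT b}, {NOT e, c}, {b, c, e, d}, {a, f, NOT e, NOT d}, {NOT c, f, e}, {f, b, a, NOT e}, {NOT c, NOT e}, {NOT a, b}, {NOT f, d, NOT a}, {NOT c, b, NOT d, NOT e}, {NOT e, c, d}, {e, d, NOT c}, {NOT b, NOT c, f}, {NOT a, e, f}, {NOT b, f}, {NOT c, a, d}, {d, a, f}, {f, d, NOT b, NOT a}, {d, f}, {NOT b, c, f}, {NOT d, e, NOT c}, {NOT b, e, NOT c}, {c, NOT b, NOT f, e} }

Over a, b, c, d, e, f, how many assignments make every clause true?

2

There are 2^6 = 64 truth assignments over (a, b, c, d, e, f).
Split on e. With e = true, the clauses containing e are satisfied and NOT e drops from the rest; 0 of the 2^5 = 32 assignments to the other variables satisfy what remains.
With e = false, by the same count on the reduced clause set, 2 assignments work.
Total: 0 + 2 = 2.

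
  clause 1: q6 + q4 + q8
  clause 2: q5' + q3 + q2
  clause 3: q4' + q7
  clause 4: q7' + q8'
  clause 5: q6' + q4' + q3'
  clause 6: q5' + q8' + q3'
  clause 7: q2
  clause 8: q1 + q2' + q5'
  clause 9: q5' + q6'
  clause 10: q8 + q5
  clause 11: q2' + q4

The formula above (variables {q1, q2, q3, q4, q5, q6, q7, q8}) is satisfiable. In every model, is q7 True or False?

Suppose q7 = 0.
From the singleton clause (q4'), q4 = 0.
From the singleton clause (q2), q2 = 1.
But (q2') is also a unit clause — contradiction.
So every satisfying assignment has q7 = True.

True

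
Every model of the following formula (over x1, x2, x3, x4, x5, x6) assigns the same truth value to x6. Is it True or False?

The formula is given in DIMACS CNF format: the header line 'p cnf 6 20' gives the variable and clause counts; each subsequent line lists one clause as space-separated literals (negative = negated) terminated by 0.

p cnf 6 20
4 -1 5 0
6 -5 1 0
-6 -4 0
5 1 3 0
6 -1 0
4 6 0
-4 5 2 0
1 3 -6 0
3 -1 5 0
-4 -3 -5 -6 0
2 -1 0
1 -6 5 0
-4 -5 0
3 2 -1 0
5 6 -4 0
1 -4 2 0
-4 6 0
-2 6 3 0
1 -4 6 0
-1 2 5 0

True

Suppose x6 = False.
The clause (¬x1) is unit, so x1 = False.
The clause (¬x5) is unit, so x5 = False.
The clause (x3) is unit, so x3 = True.
The clause (x4) is unit, so x4 = True.
But (¬x4) is also a unit clause — contradiction.
So every satisfying assignment has x6 = True.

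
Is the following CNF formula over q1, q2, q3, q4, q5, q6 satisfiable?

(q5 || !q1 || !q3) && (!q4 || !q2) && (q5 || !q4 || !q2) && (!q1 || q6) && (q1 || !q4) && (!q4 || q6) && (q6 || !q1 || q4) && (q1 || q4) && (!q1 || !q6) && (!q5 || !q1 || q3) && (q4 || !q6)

Branch on q4: set q4 = false.
Unit clause (q1) forces q1 = true.
Unit clause (q6) forces q6 = true.
Now (!q6) is unsatisfied and unit — conflict.
Backtrack on q4: now try q4 = true.
Unit clause (!q2) forces q2 = false.
Unit clause (q1) forces q1 = true.
Unit clause (q6) forces q6 = true.
Now (!q6) is unsatisfied and unit — conflict.
Either choice for q4 ends in contradiction.
No assignment satisfies every clause.

No, unsatisfiable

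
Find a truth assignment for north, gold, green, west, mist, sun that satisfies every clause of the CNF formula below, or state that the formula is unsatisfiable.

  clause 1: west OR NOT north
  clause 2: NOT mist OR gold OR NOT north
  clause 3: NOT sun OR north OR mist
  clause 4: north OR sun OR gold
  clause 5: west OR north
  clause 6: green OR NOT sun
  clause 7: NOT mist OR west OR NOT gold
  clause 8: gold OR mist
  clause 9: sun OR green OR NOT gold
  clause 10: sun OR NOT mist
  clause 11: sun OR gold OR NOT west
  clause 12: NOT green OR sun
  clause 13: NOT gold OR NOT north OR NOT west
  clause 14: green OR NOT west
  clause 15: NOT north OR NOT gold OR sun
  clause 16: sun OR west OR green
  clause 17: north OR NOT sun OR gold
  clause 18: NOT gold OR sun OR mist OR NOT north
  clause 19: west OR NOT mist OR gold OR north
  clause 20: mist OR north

north: false, gold: true, green: true, west: true, mist: true, sun: true

Branch on west: set west = true.
Unit clause (green) forces green = true.
Unit clause (sun) forces sun = true.
Branch on north: set north = false.
Unit clause (mist) forces mist = true.
Unit clause (gold) forces gold = true.
This assignment satisfies each clause.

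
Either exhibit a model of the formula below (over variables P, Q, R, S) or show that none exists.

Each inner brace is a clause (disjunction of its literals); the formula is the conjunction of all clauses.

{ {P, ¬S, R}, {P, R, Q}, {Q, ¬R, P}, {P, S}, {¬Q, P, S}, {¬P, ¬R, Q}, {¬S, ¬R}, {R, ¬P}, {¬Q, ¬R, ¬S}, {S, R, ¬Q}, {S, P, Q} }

Try P = True.
From the singleton clause (R), R = True.
From the singleton clause (Q), Q = True.
From the singleton clause (¬S), S = False.
All clauses are satisfied.

P=True,  Q=True,  R=True,  S=False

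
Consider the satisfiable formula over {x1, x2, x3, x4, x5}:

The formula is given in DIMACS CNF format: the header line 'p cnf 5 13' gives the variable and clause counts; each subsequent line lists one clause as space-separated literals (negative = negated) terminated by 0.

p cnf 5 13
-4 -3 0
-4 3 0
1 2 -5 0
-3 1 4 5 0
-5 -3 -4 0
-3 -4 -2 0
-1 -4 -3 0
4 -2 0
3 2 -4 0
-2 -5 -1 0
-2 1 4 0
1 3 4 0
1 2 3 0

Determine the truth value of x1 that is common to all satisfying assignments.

True

Suppose x1 = False.
Suppose x4 = False.
Unit clause (¬x2) forces x2 = False.
Unit clause (¬x5) forces x5 = False.
Unit clause (¬x3) forces x3 = False.
That conflicts with the unit clause (x3).
Backtrack on x4: now try x4 = True.
Unit clause (¬x3) forces x3 = False.
That conflicts with the unit clause (x3).
Neither x4 = True nor x4 = False works.
So every satisfying assignment has x1 = True.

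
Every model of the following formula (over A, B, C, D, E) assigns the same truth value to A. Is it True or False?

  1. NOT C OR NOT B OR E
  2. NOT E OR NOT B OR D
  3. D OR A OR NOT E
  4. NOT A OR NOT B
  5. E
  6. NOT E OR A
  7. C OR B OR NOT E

True

Suppose A = false.
(E) alone gives E = true.
Now (NOT E) is unsatisfied and unit — conflict.
So every satisfying assignment has A = True.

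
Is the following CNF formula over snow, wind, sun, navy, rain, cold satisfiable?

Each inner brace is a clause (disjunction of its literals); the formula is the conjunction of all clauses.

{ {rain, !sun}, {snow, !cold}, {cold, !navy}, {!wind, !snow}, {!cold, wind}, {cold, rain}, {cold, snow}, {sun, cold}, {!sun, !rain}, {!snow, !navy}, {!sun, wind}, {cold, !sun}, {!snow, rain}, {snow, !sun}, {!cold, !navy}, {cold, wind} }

Case rain = true:
Unit clause (!sun) forces sun = false.
Unit clause (cold) forces cold = true.
Unit clause (snow) forces snow = true.
Unit clause (!wind) forces wind = false.
Now (wind) is unsatisfied and unit — conflict.
So rain must be the other value — set rain = false.
Unit clause (!sun) forces sun = false.
Unit clause (cold) forces cold = true.
Unit clause (snow) forces snow = true.
Now (!snow) is unsatisfied and unit — conflict.
Neither rain = true nor rain = false works.
No assignment satisfies every clause.

Unsatisfiable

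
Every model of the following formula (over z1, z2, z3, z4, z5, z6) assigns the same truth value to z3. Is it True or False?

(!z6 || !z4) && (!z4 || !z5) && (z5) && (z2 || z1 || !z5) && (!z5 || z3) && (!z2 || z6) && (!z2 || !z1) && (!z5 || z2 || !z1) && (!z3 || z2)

True

Suppose z3 = false.
(z5) alone gives z5 = true.
Now (!z5) is unsatisfied and unit — conflict.
So every satisfying assignment has z3 = True.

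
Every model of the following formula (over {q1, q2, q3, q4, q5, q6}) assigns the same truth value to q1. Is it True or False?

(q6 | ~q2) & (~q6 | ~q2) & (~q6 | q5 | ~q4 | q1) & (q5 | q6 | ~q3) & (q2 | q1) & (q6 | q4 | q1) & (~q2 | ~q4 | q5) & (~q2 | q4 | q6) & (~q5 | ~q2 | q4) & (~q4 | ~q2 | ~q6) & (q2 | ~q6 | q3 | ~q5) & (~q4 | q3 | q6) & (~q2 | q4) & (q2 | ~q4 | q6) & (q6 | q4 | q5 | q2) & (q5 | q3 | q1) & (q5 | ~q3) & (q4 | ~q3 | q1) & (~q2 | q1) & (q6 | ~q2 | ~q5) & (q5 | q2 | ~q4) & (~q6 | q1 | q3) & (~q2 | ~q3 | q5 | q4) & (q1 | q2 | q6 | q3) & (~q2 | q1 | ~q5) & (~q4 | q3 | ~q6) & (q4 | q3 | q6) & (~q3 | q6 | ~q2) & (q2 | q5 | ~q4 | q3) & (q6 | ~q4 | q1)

True

Suppose q1 = 0.
From the singleton clause (q2), q2 = 1.
But (~q2) is also a unit clause — contradiction.
So every satisfying assignment has q1 = True.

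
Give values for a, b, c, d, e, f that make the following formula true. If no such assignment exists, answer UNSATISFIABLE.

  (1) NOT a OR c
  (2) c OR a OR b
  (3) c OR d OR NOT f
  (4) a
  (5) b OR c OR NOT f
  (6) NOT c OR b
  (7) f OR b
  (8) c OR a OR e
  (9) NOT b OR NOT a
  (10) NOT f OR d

UNSATISFIABLE

From the singleton clause (a), a = true.
From the singleton clause (c), c = true.
From the singleton clause (b), b = true.
But (NOT b) is also a unit clause — contradiction.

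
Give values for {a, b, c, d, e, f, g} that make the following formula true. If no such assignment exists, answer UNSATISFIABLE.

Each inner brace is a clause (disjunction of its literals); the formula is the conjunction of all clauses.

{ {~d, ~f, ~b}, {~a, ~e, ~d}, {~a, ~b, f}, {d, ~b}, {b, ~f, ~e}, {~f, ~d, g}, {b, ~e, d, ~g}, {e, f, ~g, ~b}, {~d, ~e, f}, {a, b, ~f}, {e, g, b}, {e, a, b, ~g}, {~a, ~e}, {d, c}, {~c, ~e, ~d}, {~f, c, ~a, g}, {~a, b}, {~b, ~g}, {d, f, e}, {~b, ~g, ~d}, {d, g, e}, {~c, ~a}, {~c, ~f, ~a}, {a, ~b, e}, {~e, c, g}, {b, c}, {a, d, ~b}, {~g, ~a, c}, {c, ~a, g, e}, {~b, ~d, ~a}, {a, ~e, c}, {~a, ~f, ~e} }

Try d = 0.
The clause (~b) is unit, so b = 0.
The clause (c) is unit, so c = 1.
The clause (~a) is unit, so a = 0.
The clause (~f) is unit, so f = 0.
The clause (e) is unit, so e = 1.
The clause (~g) is unit, so g = 0.
This assignment satisfies each clause.

a: 0,  b: 0,  c: 1,  d: 0,  e: 1,  f: 0,  g: 0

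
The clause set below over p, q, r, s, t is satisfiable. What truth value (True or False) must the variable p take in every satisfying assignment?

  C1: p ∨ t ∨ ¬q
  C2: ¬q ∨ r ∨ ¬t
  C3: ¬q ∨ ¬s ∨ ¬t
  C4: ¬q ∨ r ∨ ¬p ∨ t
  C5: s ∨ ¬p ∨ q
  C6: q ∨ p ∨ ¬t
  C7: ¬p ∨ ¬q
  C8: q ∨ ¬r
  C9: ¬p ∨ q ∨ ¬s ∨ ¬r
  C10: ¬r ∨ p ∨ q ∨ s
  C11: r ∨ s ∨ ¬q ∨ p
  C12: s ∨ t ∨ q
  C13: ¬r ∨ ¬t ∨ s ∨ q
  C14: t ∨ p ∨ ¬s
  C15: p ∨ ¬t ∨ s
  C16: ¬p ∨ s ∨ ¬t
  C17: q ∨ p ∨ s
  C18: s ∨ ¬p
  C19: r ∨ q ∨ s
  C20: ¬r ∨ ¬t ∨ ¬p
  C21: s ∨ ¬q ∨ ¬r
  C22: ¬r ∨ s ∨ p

True

Suppose p = False.
Branch on t: set t = True.
The clause (q) is unit, so q = True.
The clause (r) is unit, so r = True.
The clause (¬s) is unit, so s = False.
But (s) is also a unit clause — contradiction.
So t must be the other value — set t = False.
The clause (¬q) is unit, so q = False.
The clause (¬r) is unit, so r = False.
The clause (s) is unit, so s = True.
But (¬s) is also a unit clause — contradiction.
Both values of t lead to a conflict.
So every satisfying assignment has p = True.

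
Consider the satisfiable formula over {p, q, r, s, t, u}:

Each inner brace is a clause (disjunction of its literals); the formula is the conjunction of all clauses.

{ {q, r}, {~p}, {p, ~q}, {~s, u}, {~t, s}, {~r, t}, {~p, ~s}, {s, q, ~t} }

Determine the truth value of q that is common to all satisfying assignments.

False

Suppose q = 1.
From the singleton clause (~p), p = 0.
Now (p) is unsatisfied and unit — conflict.
So every satisfying assignment has q = False.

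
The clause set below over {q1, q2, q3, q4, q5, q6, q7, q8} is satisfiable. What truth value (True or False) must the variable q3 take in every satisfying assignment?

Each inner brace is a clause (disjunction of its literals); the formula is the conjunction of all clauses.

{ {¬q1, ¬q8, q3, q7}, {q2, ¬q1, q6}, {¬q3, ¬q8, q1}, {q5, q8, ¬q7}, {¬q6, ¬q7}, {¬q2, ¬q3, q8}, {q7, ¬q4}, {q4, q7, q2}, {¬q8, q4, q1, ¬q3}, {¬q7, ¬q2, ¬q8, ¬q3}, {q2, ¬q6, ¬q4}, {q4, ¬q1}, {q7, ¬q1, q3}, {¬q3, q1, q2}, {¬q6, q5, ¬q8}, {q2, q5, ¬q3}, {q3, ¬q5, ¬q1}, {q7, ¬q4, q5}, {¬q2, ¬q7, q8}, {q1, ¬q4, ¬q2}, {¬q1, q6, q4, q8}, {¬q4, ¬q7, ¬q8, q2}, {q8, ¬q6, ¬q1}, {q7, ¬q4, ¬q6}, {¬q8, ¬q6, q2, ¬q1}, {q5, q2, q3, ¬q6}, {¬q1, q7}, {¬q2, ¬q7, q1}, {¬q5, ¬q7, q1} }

Suppose q3 = True.
Branch on q8: set q8 = False.
From the singleton clause (¬q2), q2 = False.
From the singleton clause (q1), q1 = True.
From the singleton clause (q6), q6 = True.
But (¬q6) is also a unit clause — contradiction.
Backtrack on q8: now try q8 = True.
From the singleton clause (q1), q1 = True.
From the singleton clause (q4), q4 = True.
From the singleton clause (q7), q7 = True.
From the singleton clause (¬q6), q6 = False.
From the singleton clause (q2), q2 = True.
But (¬q2) is also a unit clause — contradiction.
Neither q8 = True nor q8 = False works.
So every satisfying assignment has q3 = False.

False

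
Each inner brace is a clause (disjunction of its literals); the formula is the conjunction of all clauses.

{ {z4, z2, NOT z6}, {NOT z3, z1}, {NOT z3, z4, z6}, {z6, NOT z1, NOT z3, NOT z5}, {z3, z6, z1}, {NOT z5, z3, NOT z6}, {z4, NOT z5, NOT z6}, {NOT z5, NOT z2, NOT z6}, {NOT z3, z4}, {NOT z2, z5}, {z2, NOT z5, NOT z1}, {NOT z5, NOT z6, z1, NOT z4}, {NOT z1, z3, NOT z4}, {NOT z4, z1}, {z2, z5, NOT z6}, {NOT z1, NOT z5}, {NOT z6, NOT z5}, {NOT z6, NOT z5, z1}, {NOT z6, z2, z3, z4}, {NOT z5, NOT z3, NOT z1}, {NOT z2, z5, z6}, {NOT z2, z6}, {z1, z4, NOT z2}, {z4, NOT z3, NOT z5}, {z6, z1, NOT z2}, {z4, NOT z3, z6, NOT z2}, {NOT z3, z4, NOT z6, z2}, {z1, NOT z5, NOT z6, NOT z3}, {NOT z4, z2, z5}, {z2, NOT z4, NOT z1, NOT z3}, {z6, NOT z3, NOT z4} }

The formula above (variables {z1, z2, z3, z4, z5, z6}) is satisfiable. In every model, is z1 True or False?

True

Suppose z1 = false.
From the singleton clause (NOT z3), z3 = false.
From the singleton clause (z6), z6 = true.
From the singleton clause (NOT z5), z5 = false.
From the singleton clause (NOT z2), z2 = false.
Now (z2) is unsatisfied and unit — conflict.
So every satisfying assignment has z1 = True.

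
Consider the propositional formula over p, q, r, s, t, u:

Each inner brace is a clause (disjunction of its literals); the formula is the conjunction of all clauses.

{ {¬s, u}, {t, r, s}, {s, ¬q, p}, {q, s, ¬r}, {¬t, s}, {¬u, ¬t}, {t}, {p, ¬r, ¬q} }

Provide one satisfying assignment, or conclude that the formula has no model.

UNSATISFIABLE

(t) alone gives t = True.
(s) alone gives s = True.
(u) alone gives u = True.
That conflicts with the unit clause (¬u).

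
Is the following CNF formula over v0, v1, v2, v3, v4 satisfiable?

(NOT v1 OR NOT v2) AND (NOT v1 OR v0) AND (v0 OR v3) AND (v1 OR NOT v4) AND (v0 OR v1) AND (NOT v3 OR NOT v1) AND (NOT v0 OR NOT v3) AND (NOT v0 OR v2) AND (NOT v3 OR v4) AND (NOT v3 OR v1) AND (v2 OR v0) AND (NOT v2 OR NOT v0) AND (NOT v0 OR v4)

No

Try v1 = false.
From the singleton clause (NOT v4), v4 = false.
From the singleton clause (v0), v0 = true.
Now (NOT v0) is unsatisfied and unit — conflict.
That branch fails; take v1 = true instead.
From the singleton clause (NOT v2), v2 = false.
From the singleton clause (v0), v0 = true.
Now (NOT v0) is unsatisfied and unit — conflict.
Neither v1 = true nor v1 = false works.
No assignment satisfies every clause.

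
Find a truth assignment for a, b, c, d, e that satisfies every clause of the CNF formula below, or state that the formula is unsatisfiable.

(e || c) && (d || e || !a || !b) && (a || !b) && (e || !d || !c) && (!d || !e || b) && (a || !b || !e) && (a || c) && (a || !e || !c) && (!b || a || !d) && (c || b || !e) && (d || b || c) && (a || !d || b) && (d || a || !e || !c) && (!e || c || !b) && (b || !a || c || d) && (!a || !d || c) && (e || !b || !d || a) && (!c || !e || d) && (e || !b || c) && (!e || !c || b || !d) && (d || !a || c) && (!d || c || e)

Suppose e = false.
Unit clause (c) forces c = true.
Unit clause (!d) forces d = false.
Suppose a = false.
Unit clause (!b) forces b = false.
All clauses are satisfied.

a: false,  b: false,  c: true,  d: false,  e: false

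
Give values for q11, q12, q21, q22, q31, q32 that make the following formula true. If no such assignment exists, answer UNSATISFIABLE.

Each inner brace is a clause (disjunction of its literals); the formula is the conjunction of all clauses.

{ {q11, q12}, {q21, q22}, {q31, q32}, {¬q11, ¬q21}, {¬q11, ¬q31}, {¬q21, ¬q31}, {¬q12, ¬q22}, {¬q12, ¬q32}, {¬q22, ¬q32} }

UNSATISFIABLE

Branch on q11: set q11 = True.
The clause (¬q21) is unit, so q21 = False.
The clause (q22) is unit, so q22 = True.
The clause (¬q31) is unit, so q31 = False.
The clause (q32) is unit, so q32 = True.
That conflicts with the unit clause (¬q32).
Backtrack on q11: now try q11 = False.
The clause (q12) is unit, so q12 = True.
The clause (¬q22) is unit, so q22 = False.
The clause (q21) is unit, so q21 = True.
The clause (¬q31) is unit, so q31 = False.
The clause (q32) is unit, so q32 = True.
That conflicts with the unit clause (¬q32).
Either choice for q11 ends in contradiction.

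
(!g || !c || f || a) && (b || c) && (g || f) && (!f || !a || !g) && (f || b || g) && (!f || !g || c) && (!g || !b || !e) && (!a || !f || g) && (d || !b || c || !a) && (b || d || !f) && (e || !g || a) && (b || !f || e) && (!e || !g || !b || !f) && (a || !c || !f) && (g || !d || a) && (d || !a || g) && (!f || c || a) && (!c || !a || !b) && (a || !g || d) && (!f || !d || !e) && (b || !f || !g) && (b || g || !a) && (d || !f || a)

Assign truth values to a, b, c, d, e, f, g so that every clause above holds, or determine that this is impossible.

Case b = true:
Case g = true:
Unit clause (!e) forces e = false.
Unit clause (a) forces a = true.
Unit clause (!f) forces f = false.
Unit clause (!c) forces c = false.
Unit clause (d) forces d = true.
Every clause now holds.

a: true,  b: true,  c: false,  d: true,  e: false,  f: false,  g: true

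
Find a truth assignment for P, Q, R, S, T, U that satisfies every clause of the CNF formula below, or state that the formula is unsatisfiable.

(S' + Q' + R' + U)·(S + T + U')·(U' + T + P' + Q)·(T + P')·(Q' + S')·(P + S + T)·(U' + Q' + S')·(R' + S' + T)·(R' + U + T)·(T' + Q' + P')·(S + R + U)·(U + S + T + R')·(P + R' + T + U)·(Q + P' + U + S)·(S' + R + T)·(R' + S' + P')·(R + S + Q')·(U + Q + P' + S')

Case T = 1:
Case Q = 0:
Case S = 1:
Case R = 1:
Unit clause (P') forces P = 0.
Every clause is now satisfied; U is unconstrained.

P ↦ 0; Q ↦ 0; R ↦ 1; S ↦ 1; T ↦ 1; U ↦ 1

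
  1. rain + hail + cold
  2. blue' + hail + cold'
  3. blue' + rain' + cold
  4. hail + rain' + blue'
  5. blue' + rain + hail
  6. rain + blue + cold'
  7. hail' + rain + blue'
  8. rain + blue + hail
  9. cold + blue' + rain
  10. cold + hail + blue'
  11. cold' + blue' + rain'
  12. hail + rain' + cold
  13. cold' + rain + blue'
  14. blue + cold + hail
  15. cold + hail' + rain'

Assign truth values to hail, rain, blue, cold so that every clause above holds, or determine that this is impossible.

hail ↦ 1,  rain ↦ 1,  blue ↦ 0,  cold ↦ 1

Branch on rain: set rain = 1.
Branch on blue: set blue = 0.
Branch on hail: set hail = 1.
From the singleton clause (cold), cold = 1.
Every clause now holds.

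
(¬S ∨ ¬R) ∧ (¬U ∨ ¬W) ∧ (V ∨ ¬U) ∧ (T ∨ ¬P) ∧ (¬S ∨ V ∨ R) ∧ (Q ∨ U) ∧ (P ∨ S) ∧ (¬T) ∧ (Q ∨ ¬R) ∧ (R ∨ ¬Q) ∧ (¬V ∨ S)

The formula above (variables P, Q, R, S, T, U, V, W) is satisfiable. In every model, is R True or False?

Suppose R = True.
Unit clause (¬S) forces S = False.
Unit clause (P) forces P = True.
Unit clause (T) forces T = True.
That conflicts with the unit clause (¬T).
So every satisfying assignment has R = False.

False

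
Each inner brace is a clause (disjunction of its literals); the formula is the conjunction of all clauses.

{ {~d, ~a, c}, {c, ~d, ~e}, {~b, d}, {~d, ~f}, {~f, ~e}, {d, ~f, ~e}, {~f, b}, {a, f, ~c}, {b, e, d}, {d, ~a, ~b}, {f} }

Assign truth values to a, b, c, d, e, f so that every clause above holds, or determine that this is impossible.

(f) alone gives f = 1.
(~d) alone gives d = 0.
(~b) alone gives b = 0.
Now (b) is unsatisfied and unit — conflict.

UNSATISFIABLE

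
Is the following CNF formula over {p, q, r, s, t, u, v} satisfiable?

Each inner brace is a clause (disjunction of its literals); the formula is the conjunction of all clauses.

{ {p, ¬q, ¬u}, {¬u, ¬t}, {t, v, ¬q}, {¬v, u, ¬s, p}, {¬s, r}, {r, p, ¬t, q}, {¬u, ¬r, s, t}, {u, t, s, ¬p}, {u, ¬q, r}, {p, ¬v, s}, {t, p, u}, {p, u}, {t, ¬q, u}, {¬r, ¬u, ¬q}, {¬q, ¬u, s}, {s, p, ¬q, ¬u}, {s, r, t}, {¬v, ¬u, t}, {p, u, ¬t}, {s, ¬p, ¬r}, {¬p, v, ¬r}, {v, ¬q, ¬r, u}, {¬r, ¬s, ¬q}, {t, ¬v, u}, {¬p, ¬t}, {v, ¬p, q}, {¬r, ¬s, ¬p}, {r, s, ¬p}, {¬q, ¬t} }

Branch on u: set u = True.
Unit clause (¬t) forces t = False.
Unit clause (¬v) forces v = False.
Unit clause (¬q) forces q = False.
Unit clause (¬p) forces p = False.
Branch on s: set s = True.
Unit clause (r) forces r = True.
This assignment satisfies each clause.
A satisfying assignment: p: False; q: False; r: True; s: True; t: False; u: True; v: False.

Yes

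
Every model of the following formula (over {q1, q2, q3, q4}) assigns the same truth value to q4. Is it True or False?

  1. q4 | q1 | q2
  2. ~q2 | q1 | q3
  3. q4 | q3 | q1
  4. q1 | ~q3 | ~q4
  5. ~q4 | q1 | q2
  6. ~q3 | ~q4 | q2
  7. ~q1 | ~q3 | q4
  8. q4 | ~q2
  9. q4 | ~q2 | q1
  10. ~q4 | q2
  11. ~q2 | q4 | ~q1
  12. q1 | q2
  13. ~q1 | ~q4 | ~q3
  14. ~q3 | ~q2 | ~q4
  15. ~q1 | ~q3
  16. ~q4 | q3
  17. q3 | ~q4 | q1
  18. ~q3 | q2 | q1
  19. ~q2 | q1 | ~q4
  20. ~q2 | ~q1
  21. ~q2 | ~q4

False

Suppose q4 = 1.
Unit clause (q2) forces q2 = 1.
But (~q2) is also a unit clause — contradiction.
So every satisfying assignment has q4 = False.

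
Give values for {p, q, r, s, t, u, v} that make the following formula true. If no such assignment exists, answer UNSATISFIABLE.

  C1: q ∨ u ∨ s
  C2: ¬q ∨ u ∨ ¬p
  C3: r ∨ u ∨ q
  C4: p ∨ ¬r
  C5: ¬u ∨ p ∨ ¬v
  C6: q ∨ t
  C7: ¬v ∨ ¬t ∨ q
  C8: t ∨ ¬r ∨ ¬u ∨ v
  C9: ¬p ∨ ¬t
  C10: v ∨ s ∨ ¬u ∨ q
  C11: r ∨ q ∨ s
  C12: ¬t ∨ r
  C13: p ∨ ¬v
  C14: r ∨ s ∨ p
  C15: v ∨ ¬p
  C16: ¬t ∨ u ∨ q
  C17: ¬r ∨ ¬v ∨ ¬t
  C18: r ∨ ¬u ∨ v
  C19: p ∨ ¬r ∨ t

p=True,  q=True,  r=False,  s=False,  t=False,  u=True,  v=True

Try p = True.
Unit clause (¬t) forces t = False.
Unit clause (q) forces q = True.
Unit clause (u) forces u = True.
Unit clause (v) forces v = True.
No clause remains; r, s are free.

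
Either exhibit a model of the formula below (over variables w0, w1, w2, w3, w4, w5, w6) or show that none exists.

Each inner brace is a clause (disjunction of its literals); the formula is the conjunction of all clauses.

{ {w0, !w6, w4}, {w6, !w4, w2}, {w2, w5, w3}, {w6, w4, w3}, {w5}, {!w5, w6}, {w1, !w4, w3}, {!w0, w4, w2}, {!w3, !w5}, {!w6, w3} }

UNSATISFIABLE

(w5) alone gives w5 = true.
(w6) alone gives w6 = true.
(!w3) alone gives w3 = false.
Now (w3) is unsatisfied and unit — conflict.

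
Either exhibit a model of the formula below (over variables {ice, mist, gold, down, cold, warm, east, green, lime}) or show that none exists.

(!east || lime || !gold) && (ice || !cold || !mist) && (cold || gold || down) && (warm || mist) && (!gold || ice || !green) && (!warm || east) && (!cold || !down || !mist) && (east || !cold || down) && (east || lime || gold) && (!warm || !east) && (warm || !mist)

UNSATISFIABLE

Try warm = true.
(east) alone gives east = true.
That conflicts with the unit clause (!east).
Backtrack on warm: now try warm = false.
(mist) alone gives mist = true.
That conflicts with the unit clause (!mist).
Both values of warm lead to a conflict.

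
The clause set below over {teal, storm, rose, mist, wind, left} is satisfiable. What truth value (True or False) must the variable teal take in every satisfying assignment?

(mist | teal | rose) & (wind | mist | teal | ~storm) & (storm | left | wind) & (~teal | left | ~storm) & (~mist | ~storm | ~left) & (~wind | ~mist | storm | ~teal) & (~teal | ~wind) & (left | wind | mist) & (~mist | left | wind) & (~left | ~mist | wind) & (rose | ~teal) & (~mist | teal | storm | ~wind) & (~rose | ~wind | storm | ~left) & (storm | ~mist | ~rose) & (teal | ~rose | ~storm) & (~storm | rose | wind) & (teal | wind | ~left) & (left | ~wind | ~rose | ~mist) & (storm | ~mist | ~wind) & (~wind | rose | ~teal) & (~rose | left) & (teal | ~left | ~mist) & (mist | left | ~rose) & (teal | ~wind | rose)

Suppose teal = 0.
Case mist = 1:
The clause (~left) is unit, so left = 0.
The clause (wind) is unit, so wind = 1.
The clause (storm) is unit, so storm = 1.
The clause (~rose) is unit, so rose = 0.
But (rose) is also a unit clause — contradiction.
So mist must be the other value — set mist = 0.
The clause (rose) is unit, so rose = 1.
The clause (~storm) is unit, so storm = 0.
The clause (left) is unit, so left = 1.
The clause (~wind) is unit, so wind = 0.
But (wind) is also a unit clause — contradiction.
Either choice for mist ends in contradiction.
So every satisfying assignment has teal = True.

True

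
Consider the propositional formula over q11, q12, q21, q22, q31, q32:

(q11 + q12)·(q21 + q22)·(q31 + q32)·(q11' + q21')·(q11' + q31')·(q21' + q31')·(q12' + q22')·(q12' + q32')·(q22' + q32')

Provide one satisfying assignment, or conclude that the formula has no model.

UNSATISFIABLE

Try q11 = 1.
(q21') alone gives q21 = 0.
(q22) alone gives q22 = 1.
(q31') alone gives q31 = 0.
(q32) alone gives q32 = 1.
Now (q32') is unsatisfied and unit — conflict.
Undo q11 and try q11 = 0.
(q12) alone gives q12 = 1.
(q22') alone gives q22 = 0.
(q21) alone gives q21 = 1.
(q31') alone gives q31 = 0.
(q32) alone gives q32 = 1.
Now (q32') is unsatisfied and unit — conflict.
Neither q11 = 1 nor q11 = 0 works.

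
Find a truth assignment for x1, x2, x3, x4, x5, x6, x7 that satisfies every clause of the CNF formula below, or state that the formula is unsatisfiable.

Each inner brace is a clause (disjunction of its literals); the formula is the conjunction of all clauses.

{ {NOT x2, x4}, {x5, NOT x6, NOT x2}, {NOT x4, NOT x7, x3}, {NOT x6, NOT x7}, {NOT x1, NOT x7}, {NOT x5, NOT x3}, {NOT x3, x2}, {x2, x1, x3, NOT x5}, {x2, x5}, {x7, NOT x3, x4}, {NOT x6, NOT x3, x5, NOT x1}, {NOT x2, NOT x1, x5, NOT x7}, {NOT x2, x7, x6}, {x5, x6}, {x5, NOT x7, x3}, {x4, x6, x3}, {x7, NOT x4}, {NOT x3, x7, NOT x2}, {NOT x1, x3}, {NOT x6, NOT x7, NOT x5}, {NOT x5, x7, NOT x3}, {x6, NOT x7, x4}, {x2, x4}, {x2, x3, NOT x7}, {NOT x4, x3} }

Branch on x2: set x2 = false.
Unit clause (NOT x3) forces x3 = false.
Unit clause (x5) forces x5 = true.
Unit clause (x1) forces x1 = true.
Now (NOT x1) is unsatisfied and unit — conflict.
Backtrack on x2: now try x2 = true.
Unit clause (x4) forces x4 = true.
Unit clause (x7) forces x7 = true.
Unit clause (x3) forces x3 = true.
Unit clause (NOT x6) forces x6 = false.
Unit clause (NOT x1) forces x1 = false.
Unit clause (NOT x5) forces x5 = false.
Now (x5) is unsatisfied and unit — conflict.
Neither x2 = true nor x2 = false works.

UNSATISFIABLE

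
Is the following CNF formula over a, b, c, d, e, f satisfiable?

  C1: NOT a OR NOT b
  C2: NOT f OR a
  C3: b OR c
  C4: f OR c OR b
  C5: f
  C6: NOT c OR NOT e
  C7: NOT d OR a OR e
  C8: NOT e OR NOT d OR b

The clause (f) is unit, so f = true.
The clause (a) is unit, so a = true.
The clause (NOT b) is unit, so b = false.
The clause (c) is unit, so c = true.
The clause (NOT e) is unit, so e = false.
No clause remains; d is free.
A satisfying assignment: a: true, b: false, c: true, d: true, e: false, f: true.

Yes, satisfiable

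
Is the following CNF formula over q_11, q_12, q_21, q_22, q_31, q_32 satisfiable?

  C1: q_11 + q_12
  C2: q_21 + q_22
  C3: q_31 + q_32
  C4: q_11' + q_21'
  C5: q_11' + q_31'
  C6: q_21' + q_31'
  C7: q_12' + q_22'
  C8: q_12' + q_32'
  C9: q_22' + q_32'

No

Case q_11 = 1:
The clause (q_21') is unit, so q_21 = 0.
The clause (q_22) is unit, so q_22 = 1.
The clause (q_31') is unit, so q_31 = 0.
The clause (q_32) is unit, so q_32 = 1.
That conflicts with the unit clause (q_32').
So q_11 must be the other value — set q_11 = 0.
The clause (q_12) is unit, so q_12 = 1.
The clause (q_22') is unit, so q_22 = 0.
The clause (q_21) is unit, so q_21 = 1.
The clause (q_31') is unit, so q_31 = 0.
The clause (q_32) is unit, so q_32 = 1.
That conflicts with the unit clause (q_32').
Both values of q_11 lead to a conflict.
No assignment satisfies every clause.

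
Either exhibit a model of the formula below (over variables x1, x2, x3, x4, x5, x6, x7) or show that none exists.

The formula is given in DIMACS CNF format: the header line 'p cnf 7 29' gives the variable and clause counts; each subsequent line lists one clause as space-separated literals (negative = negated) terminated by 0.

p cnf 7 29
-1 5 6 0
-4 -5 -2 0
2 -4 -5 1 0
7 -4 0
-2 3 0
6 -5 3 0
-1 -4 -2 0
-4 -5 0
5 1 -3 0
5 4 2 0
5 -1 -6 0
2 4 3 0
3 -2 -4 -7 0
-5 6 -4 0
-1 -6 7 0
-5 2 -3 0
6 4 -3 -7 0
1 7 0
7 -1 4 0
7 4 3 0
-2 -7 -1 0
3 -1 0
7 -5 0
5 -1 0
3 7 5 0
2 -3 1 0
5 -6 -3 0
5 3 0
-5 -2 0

Try x7 = True.
Try x2 = False.
Try x4 = False.
Unit clause (x5) forces x5 = True.
Unit clause (x3) forces x3 = True.
Now (¬x3) is unsatisfied and unit — conflict.
Backtrack on x4: now try x4 = True.
Unit clause (¬x5) forces x5 = False.
Unit clause (¬x1) forces x1 = False.
Unit clause (¬x3) forces x3 = False.
Now (x3) is unsatisfied and unit — conflict.
Either choice for x4 ends in contradiction.
Backtrack on x2: now try x2 = True.
Unit clause (x3) forces x3 = True.
Unit clause (¬x1) forces x1 = False.
Unit clause (x5) forces x5 = True.
Now (¬x5) is unsatisfied and unit — conflict.
Either choice for x2 ends in contradiction.
Backtrack on x7: now try x7 = False.
Unit clause (¬x4) forces x4 = False.
Unit clause (x1) forces x1 = True.
Now (¬x1) is unsatisfied and unit — conflict.
Either choice for x7 ends in contradiction.

UNSATISFIABLE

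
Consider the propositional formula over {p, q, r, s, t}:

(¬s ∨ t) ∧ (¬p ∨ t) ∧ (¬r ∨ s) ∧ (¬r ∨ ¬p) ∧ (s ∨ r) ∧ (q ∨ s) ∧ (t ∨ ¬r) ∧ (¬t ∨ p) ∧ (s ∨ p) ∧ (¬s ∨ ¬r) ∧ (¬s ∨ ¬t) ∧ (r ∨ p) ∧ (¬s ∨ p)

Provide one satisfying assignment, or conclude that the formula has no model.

UNSATISFIABLE

Branch on s: set s = False.
(¬r) alone gives r = False.
Now (r) is unsatisfied and unit — conflict.
So s must be the other value — set s = True.
(t) alone gives t = True.
Now (¬t) is unsatisfied and unit — conflict.
Neither s = True nor s = False works.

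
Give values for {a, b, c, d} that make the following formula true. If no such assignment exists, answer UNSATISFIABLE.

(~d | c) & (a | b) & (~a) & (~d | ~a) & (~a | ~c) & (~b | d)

From the singleton clause (~a), a = 0.
From the singleton clause (b), b = 1.
From the singleton clause (d), d = 1.
From the singleton clause (c), c = 1.
Every clause now holds.

a: 0, b: 1, c: 1, d: 1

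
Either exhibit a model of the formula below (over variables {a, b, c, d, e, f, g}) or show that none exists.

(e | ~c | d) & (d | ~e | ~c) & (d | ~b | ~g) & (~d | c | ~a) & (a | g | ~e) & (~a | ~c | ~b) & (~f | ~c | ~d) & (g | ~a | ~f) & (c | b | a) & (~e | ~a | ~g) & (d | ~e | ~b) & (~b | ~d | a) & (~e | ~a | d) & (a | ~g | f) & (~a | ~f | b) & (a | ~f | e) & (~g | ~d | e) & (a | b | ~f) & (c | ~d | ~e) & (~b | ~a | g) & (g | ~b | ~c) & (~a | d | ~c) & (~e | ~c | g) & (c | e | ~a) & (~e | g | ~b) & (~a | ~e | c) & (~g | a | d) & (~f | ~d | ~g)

a ↦ 0,  b ↦ 1,  c ↦ 0,  d ↦ 0,  e ↦ 0,  f ↦ 0,  g ↦ 0

Case e = 0:
Case c = 0:
From the singleton clause (~a), a = 0.
From the singleton clause (b), b = 1.
From the singleton clause (~d), d = 0.
From the singleton clause (~g), g = 0.
From the singleton clause (~f), f = 0.
This assignment satisfies each clause.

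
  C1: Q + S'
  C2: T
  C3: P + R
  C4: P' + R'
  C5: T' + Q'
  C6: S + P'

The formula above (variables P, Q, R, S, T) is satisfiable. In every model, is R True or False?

Suppose R = 0.
The clause (T) is unit, so T = 1.
The clause (P) is unit, so P = 1.
The clause (Q') is unit, so Q = 0.
The clause (S') is unit, so S = 0.
Now (S) is unsatisfied and unit — conflict.
So every satisfying assignment has R = True.

True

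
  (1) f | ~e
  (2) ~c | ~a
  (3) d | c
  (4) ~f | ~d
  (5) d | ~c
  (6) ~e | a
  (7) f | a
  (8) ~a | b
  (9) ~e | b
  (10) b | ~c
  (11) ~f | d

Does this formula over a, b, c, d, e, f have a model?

Satisfiable

Suppose f = 0.
From the singleton clause (~e), e = 0.
From the singleton clause (a), a = 1.
From the singleton clause (~c), c = 0.
From the singleton clause (d), d = 1.
From the singleton clause (b), b = 1.
All clauses are satisfied.
A satisfying assignment: a ↦ 1; b ↦ 1; c ↦ 0; d ↦ 1; e ↦ 0; f ↦ 0.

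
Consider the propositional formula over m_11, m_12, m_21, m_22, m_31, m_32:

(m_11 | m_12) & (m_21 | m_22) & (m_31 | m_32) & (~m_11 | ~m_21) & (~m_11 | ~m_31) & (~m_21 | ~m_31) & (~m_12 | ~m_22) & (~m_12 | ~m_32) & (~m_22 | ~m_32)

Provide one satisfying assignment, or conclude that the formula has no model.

Case m_11 = 1:
The clause (~m_21) is unit, so m_21 = 0.
The clause (m_22) is unit, so m_22 = 1.
The clause (~m_31) is unit, so m_31 = 0.
The clause (m_32) is unit, so m_32 = 1.
Now (~m_32) is unsatisfied and unit — conflict.
So m_11 must be the other value — set m_11 = 0.
The clause (m_12) is unit, so m_12 = 1.
The clause (~m_22) is unit, so m_22 = 0.
The clause (m_21) is unit, so m_21 = 1.
The clause (~m_31) is unit, so m_31 = 0.
The clause (m_32) is unit, so m_32 = 1.
Now (~m_32) is unsatisfied and unit — conflict.
Either choice for m_11 ends in contradiction.

UNSATISFIABLE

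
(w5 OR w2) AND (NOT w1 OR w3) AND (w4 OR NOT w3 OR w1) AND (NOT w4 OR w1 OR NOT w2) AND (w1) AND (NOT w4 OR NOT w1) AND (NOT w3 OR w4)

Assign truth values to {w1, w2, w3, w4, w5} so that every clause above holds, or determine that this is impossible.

UNSATISFIABLE

Unit clause (w1) forces w1 = true.
Unit clause (w3) forces w3 = true.
Unit clause (NOT w4) forces w4 = false.
Now (w4) is unsatisfied and unit — conflict.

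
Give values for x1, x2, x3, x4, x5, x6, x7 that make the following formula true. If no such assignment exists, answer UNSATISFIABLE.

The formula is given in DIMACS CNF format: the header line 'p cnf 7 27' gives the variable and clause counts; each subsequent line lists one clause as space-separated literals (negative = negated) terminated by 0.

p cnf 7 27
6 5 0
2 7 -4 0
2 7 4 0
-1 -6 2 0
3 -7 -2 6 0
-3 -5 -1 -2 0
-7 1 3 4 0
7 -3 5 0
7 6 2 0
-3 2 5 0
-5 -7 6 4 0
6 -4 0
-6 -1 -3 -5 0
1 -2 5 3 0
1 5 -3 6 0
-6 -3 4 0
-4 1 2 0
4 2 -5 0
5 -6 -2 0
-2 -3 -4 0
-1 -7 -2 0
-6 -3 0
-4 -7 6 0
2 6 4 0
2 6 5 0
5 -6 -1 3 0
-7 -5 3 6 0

Try x6 = True.
(¬x3) alone gives x3 = False.
Try x1 = True.
(x2) alone gives x2 = True.
(x5) alone gives x5 = True.
(¬x7) alone gives x7 = False.
No clause remains; x4 is free.

x1 ↦ True; x2 ↦ True; x3 ↦ False; x4 ↦ True; x5 ↦ True; x6 ↦ True; x7 ↦ False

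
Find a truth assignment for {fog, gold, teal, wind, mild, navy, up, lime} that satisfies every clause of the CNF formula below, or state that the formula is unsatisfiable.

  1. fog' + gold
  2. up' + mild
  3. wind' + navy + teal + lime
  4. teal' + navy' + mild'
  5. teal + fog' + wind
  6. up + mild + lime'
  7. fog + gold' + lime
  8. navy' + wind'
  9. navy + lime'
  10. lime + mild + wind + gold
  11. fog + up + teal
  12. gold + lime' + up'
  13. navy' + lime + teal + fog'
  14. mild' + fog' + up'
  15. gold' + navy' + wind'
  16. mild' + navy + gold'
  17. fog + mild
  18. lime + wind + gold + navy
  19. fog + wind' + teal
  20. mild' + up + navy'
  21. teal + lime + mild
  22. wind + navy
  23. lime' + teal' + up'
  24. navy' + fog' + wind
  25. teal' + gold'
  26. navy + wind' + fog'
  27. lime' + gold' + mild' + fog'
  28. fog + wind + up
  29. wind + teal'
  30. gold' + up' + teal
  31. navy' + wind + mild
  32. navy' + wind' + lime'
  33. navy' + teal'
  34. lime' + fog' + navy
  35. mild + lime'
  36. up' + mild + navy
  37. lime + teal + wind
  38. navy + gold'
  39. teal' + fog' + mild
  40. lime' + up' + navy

fog: 0, gold: 0, teal: 1, wind: 1, mild: 1, navy: 0, up: 1, lime: 0

Try fog = 0.
Unit clause (mild) forces mild = 1.
Try teal = 1.
Unit clause (navy') forces navy = 0.
Unit clause (lime') forces lime = 0.
Unit clause (gold') forces gold = 0.
Unit clause (wind) forces wind = 1.
All clauses hold; up can take either value.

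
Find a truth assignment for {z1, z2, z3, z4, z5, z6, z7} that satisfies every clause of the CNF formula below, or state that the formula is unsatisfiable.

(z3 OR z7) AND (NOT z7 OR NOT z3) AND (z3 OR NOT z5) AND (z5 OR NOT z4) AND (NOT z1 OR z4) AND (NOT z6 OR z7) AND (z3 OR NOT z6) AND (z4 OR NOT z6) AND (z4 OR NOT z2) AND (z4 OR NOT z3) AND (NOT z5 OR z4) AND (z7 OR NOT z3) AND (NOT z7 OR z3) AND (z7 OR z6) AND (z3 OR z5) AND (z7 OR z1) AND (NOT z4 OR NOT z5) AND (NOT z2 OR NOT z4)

Case z3 = true:
The clause (NOT z7) is unit, so z7 = false.
But (z7) is also a unit clause — contradiction.
Backtrack on z3: now try z3 = false.
The clause (z7) is unit, so z7 = true.
But (NOT z7) is also a unit clause — contradiction.
Both values of z3 lead to a conflict.

UNSATISFIABLE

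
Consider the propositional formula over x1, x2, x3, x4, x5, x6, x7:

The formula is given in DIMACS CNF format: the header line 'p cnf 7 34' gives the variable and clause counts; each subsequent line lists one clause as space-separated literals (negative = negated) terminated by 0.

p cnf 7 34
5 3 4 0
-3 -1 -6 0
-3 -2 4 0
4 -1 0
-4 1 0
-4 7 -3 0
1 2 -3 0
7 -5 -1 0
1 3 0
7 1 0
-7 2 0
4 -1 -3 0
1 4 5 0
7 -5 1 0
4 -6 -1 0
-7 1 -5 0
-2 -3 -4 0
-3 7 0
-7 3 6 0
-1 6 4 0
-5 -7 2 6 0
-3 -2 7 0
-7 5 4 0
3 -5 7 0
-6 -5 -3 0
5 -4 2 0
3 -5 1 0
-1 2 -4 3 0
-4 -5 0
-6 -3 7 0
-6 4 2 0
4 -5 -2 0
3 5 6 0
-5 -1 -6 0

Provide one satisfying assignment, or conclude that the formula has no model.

x1=True; x2=True; x3=False; x4=True; x5=False; x6=True; x7=True

Case x4 = True:
The clause (x1) is unit, so x1 = True.
The clause (¬x5) is unit, so x5 = False.
The clause (x2) is unit, so x2 = True.
The clause (¬x3) is unit, so x3 = False.
The clause (x6) is unit, so x6 = True.
No clause remains; x7 is free.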